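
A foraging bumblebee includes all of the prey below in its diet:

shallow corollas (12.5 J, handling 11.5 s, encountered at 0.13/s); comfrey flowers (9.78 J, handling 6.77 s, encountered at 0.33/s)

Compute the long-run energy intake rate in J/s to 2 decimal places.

Energy encountered per unit search time: 0.13×12.5 + 0.33×9.78 = 4.852 J/s.
Handling time per unit search time: 0.13×11.5 + 0.33×6.77 = 3.729.
Rate = 4.852/(1 + 3.729) = 1.026 J/s.

1.03 J/s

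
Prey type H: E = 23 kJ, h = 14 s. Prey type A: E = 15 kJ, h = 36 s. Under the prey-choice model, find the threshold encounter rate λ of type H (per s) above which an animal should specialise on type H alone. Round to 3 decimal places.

At the threshold, the rate on type H alone equals the profitability of type A: λ·23/(1 + λ·14) = 15/36 = 0.4167.
Rearranging, λ(23 − 0.4167×14) = 0.4167, so λ = 0.4167/17.17 = 0.02427 per s.

0.024 per s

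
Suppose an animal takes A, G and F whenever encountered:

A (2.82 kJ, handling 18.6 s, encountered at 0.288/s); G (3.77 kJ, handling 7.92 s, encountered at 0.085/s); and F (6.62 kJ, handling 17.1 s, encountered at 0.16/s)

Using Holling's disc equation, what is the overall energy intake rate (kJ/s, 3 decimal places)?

0.224 kJ/s

Energy encountered per unit search time: 0.288×2.82 + 0.085×3.77 + 0.16×6.62 = 2.192 kJ/s.
Handling time per unit search time: 0.288×18.6 + 0.085×7.92 + 0.16×17.1 = 8.766.
Rate = 2.192/(1 + 8.766) = 0.2244 kJ/s.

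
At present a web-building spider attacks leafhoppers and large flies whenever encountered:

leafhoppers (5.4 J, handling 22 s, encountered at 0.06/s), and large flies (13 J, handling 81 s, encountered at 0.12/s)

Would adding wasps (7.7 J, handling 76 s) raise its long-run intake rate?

On leafhoppers and large flies alone, R = ΣλE/(1+Σλh) = 1.884/12.04 = 0.1565 J/s.
Profitability of wasps: 7.7/76 = 0.1013 J/s.
Since 0.1013 < R, time spent handling wasps is better spent searching.

No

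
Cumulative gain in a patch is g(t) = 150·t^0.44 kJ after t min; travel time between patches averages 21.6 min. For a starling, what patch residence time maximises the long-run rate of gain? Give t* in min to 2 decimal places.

16.97 min

Optimal t* satisfies g'(t*) = g(t*)/(T + t*).
g'(t) = 0.44·150·t^-0.56. Setting 0.44·150·t^-0.56 = 150·t^0.44/(21.6+t) gives 0.44(21.6+t) = t, so 0.56·t = 0.44×21.6.
t* = 0.44×21.6/0.56 = 16.97 min.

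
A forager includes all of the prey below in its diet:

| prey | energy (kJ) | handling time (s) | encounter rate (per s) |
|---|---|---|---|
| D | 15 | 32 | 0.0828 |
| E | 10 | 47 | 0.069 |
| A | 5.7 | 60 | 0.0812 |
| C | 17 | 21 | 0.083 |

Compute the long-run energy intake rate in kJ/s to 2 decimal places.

Energy encountered per unit search time: 0.0828×15 + 0.069×10 + 0.0812×5.7 + 0.083×17 = 3.806 kJ/s.
Handling time per unit search time: 0.0828×32 + 0.069×47 + 0.0812×60 + 0.083×21 = 12.51.
Rate = 3.806/(1 + 12.51) = 0.2818 kJ/s.

0.28 kJ/s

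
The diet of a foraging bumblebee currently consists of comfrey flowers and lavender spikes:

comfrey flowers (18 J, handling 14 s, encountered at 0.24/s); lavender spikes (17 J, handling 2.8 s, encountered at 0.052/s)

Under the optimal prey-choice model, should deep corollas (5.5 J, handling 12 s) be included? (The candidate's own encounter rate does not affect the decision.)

No

Intake rate on the current diet: R = (0.24×18 + 0.052×17) / (1 + 0.24×14 + 0.052×2.8) = 5.204/4.506 = 1.155 J/s.
Profitability of deep corollas: 5.5/12 = 0.4583 J/s.
Since 0.4583 < R, time spent handling deep corollas is better spent searching.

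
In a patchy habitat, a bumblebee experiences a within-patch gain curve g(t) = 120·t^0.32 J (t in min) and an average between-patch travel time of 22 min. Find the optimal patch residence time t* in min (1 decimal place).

10.4 min

Maximise g(t)/(T+t): set derivative to zero → g'(t)(T+t) = g(t).
g'(t) = 0.32·120·t^-0.68. Setting 0.32·120·t^-0.68 = 120·t^0.32/(22+t) gives 0.32(22+t) = t, so 0.68·t = 0.32×22.
t* = 0.32×22/0.68 = 10.35 min.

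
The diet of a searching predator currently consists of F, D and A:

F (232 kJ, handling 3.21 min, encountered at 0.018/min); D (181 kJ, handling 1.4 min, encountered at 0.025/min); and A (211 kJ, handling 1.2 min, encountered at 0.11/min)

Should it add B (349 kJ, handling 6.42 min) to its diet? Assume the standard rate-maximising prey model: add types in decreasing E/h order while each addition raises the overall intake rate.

Yes

Current rate: (0.018×232 + 0.025×181 + 0.11×211)/(1 + 0.018×3.21 + 0.025×1.4 + 0.11×1.2) = 26.05 kJ/min.
B: E/h = 349/6.42 = 54.36 kJ/min.
54.36 > 26.05, so adding B raises the average — include it.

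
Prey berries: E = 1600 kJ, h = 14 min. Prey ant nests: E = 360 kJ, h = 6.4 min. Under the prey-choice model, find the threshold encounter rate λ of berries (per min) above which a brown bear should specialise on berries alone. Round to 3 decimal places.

0.069 per min

The zero-one rule: include ant nests iff E₂/h₂ > λE₁/(1+λh₁). Equality gives the switch point.
λE₁h₂ = E₂ + λE₂h₁ ⇒ λ = E₂/(E₁h₂ − E₂h₁) = 360/(1.024e+04 − 5040) = 0.06923 per min.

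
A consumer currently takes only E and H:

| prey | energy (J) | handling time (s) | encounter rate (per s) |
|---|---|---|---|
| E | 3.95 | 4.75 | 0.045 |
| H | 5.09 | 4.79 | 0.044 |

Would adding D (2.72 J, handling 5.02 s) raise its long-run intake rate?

Yes

Intake rate on the current diet: R = (0.045×3.95 + 0.044×5.09) / (1 + 0.045×4.75 + 0.044×4.79) = 0.4017/1.425 = 0.282 J/s.
Profitability of D: 2.72/5.02 = 0.5418 J/s.
0.5418 > 0.282, so adding D raises the average — include it.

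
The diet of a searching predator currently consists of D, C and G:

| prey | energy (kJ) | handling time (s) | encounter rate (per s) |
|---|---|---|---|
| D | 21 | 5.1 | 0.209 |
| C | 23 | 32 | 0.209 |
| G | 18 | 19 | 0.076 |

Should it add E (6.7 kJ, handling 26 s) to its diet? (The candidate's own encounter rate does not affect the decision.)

Current rate: (0.209×21 + 0.209×23 + 0.076×18)/(1 + 0.209×5.1 + 0.209×32 + 0.076×19) = 1.036 kJ/s.
E: E/h = 6.7/26 = 0.2577 kJ/s.
Since 0.2577 < R, time spent handling E is better spent searching.

No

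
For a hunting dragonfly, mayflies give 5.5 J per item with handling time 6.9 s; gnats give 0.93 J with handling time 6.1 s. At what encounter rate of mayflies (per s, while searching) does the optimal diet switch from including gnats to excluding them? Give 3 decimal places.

The zero-one rule: include gnats iff E₂/h₂ > λE₁/(1+λh₁). Equality gives the switch point.
λE₁h₂ = E₂ + λE₂h₁ ⇒ λ = E₂/(E₁h₂ − E₂h₁) = 0.93/(33.55 − 6.417) = 0.03428 per s.

0.034 per s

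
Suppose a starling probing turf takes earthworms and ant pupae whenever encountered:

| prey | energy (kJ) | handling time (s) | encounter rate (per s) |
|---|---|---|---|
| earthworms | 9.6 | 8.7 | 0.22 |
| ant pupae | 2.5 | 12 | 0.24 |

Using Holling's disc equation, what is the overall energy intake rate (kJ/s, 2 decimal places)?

R = (0.22×9.6 + 0.24×2.5) / (1 + 0.22×8.7 + 0.24×12) = 2.712/5.794 = 0.4681 kJ/s.

0.47 kJ/s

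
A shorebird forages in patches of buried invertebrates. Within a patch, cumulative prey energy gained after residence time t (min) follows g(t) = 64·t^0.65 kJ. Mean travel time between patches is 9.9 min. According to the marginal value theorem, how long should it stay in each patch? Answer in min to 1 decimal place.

By the marginal value theorem, leave when the instantaneous gain rate g'(t) equals the habitat-wide average g(t)/(T + t).
g'(t) = 0.65·64·t^-0.35. Setting 0.65·64·t^-0.35 = 64·t^0.65/(9.9+t) gives 0.65(9.9+t) = t, so 0.35·t = 0.65×9.9.
t* = 0.65×9.9/0.35 = 18.39 min.

18.4 min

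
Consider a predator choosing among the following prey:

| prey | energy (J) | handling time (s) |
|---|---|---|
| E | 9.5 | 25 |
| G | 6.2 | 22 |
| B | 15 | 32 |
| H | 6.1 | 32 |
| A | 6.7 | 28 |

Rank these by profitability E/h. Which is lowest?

In descending order of E/h:
B: 15/32 = 0.469 J/s
E: 9.5/25 = 0.38 J/s
G: 6.2/22 = 0.282 J/s
A: 6.7/28 = 0.239 J/s
H: 6.1/32 = 0.191 J/s

H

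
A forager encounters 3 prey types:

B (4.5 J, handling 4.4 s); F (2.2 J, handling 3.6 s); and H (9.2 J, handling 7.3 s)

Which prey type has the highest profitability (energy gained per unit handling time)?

H

In descending order of E/h:
H: 9.2/7.3 = 1.26 J/s
B: 4.5/4.4 = 1.02 J/s
F: 2.2/3.6 = 0.611 J/s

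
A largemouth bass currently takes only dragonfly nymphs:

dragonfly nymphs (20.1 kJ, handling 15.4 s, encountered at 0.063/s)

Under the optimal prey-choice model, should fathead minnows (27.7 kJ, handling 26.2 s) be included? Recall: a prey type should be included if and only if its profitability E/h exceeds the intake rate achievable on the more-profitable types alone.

Yes

Intake rate on the current diet: R = (0.063×20.1) / (1 + 0.063×15.4) = 1.266/1.97 = 0.6427 kJ/s.
fathead minnows: E/h = 27.7/26.2 = 1.057 kJ/s.
Since 1.057 > R, including fathead minnows increases the long-run rate.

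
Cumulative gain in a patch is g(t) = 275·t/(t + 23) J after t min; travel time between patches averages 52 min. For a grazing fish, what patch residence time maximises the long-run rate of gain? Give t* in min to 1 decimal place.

34.6 min

Maximise g(t)/(T+t): set derivative to zero → g'(t)(T+t) = g(t).
g'(t) = 275·23/(t + 23)². Setting 275·23/(t+23)² = 275t/[(t+23)(52+t)] gives 23(52+t) = t(t+23), so t² = 23×52 = 1196.
t* = √1196 = 34.58 min.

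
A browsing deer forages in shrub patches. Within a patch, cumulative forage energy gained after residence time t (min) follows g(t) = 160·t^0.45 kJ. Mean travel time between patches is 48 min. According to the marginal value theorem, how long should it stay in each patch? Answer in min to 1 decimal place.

By the marginal value theorem, leave when the instantaneous gain rate g'(t) equals the habitat-wide average g(t)/(T + t).
g'(t) = 0.45·160·t^-0.55. Setting 0.45·160·t^-0.55 = 160·t^0.45/(48+t) gives 0.45(48+t) = t, so 0.55·t = 0.45×48.
t* = 0.45×48/0.55 = 39.27 min.

39.3 min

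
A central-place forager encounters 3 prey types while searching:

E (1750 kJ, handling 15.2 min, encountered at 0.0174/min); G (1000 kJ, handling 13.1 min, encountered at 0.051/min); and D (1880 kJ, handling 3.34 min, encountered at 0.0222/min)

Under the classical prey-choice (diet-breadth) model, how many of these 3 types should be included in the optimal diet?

Profitabilities (E/h, kJ/min): D 563, E 115, G 76.3. Add prey in this order while the next type's profitability exceeds the intake rate on those already taken.
Rate on top 1: 38.85. E: 115 > 38.85 → include.
Rate on top 2: 53.93. G: 76.3 > 53.93 → include.
Optimal diet: D, E, G — 3 of 3 types.

3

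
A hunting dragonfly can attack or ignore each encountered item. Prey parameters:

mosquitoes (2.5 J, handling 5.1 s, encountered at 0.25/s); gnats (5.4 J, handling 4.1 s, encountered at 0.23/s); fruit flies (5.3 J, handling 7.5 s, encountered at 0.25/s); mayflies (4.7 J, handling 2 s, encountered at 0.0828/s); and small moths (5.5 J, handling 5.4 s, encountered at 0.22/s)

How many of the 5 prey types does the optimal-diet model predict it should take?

E/h in descending order: mayflies 2.35, gnats 1.32, small moths 1.02, fruit flies 0.707, mosquitoes 0.49 J/s. The optimal diet is the largest prefix of this list for which every included type satisfies E_i/h_i > R on the types above it.
Rate on top 1: 0.3339. gnats: 1.32 > 0.3339 → include.
Rate on top 2: 0.7736. small moths: 1.02 > 0.7736 → include.
Rate on top 3: 0.8618. fruit flies: 0.707 < 0.8618 → exclude; stop.
Optimal diet: mayflies, gnats, small moths — 3 of 5 types.

3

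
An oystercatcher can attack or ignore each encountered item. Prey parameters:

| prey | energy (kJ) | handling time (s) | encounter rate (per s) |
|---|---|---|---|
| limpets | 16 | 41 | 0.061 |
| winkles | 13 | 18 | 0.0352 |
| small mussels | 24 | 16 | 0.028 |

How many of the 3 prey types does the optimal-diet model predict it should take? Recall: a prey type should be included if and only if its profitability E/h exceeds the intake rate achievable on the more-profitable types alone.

E/h in descending order: small mussels 1.5, winkles 0.722, limpets 0.39 kJ/s. The optimal diet is the largest prefix of this list for which every included type satisfies E_i/h_i > R on the types above it.
Rate on top 1: 0.4641. winkles: 0.722 > 0.4641 → include.
Rate on top 2: 0.5427. limpets: 0.39 < 0.5427 → exclude; stop.
Optimal diet: small mussels, winkles — 2 of 3 types.

2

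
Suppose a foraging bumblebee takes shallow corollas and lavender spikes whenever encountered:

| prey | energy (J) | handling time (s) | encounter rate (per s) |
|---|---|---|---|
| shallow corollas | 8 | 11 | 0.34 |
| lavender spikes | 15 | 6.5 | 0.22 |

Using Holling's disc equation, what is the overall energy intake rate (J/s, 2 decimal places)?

0.98 J/s

R = Σλ_iE_i / (1 + Σλ_ih_i)
Numerator: 0.34×8 + 0.22×15 = 6.02
Denominator: 1 + 0.34×11 + 0.22×6.5 = 6.17
R = 6.02/6.17 = 0.9757 J/s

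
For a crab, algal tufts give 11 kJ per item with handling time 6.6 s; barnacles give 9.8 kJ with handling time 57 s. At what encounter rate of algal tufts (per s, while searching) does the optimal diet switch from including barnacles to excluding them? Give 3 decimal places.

0.017 per s

The zero-one rule: include barnacles iff E₂/h₂ > λE₁/(1+λh₁). Equality gives the switch point.
λE₁h₂ = E₂ + λE₂h₁ ⇒ λ = E₂/(E₁h₂ − E₂h₁) = 9.8/(627 − 64.68) = 0.01743 per s.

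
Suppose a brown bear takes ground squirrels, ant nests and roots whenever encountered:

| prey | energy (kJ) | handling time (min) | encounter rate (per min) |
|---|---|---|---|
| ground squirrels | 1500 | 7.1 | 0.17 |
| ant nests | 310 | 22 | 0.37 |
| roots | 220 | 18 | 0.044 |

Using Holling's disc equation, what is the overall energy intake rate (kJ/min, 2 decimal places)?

Energy encountered per unit search time: 0.17×1500 + 0.37×310 + 0.044×220 = 379.4 kJ/min.
Handling time per unit search time: 0.17×7.1 + 0.37×22 + 0.044×18 = 10.14.
Rate = 379.4/(1 + 10.14) = 34.06 kJ/min.

34.06 kJ/min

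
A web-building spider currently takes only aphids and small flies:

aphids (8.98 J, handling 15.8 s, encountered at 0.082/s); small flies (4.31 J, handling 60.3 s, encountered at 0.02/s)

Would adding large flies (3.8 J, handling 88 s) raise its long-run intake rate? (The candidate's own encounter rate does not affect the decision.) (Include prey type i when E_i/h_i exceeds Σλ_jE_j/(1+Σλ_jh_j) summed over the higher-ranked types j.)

Intake rate on the current diet: R = (0.082×8.98 + 0.02×4.31) / (1 + 0.082×15.8 + 0.02×60.3) = 0.8226/3.502 = 0.2349 J/s.
Profitability of large flies: 3.8/88 = 0.04318 J/s.
0.04318 < 0.2349, so adding large flies would lower the average — exclude it.

No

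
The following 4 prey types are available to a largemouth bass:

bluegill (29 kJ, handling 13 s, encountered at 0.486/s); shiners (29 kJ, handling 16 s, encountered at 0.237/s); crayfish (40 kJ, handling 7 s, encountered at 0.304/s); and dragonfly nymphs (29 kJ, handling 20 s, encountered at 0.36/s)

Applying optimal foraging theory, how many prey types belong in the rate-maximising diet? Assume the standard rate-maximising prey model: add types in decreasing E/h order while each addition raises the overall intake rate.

E/h in descending order: crayfish 5.71, bluegill 2.23, shiners 1.81, dragonfly nymphs 1.45 kJ/s. The optimal diet is the largest prefix of this list for which every included type satisfies E_i/h_i > R on the types above it.
Rate on top 1: 3.887. bluegill: 2.23 < 3.887 → exclude; stop.
Optimal diet: crayfish — 1 of 4 types.

1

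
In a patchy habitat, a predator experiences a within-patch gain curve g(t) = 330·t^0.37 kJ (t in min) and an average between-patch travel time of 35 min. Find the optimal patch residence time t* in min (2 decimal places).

20.56 min

Optimal t* satisfies g'(t*) = g(t*)/(T + t*).
g'(t) = 0.37·330·t^-0.63. Setting 0.37·330·t^-0.63 = 330·t^0.37/(35+t) gives 0.37(35+t) = t, so 0.63·t = 0.37×35.
t* = 0.37×35/0.63 = 20.56 min.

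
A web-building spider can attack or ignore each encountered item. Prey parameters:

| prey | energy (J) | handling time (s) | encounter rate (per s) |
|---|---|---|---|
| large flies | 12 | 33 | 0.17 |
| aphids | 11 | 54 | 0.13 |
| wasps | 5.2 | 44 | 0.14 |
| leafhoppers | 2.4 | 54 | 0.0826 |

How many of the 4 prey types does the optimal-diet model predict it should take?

1

E/h in descending order: large flies 0.364, aphids 0.204, wasps 0.118, leafhoppers 0.0444 J/s. The optimal diet is the largest prefix of this list for which every included type satisfies E_i/h_i > R on the types above it.
Rate on top 1: 0.3086. aphids: 0.204 < 0.3086 → exclude; stop.
Optimal diet: large flies — 1 of 4 types.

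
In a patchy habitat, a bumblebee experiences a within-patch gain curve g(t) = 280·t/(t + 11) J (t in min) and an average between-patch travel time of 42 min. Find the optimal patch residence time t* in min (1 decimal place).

21.5 min

Maximise g(t)/(T+t): set derivative to zero → g'(t)(T+t) = g(t).
g'(t) = 280·11/(t + 11)². Setting 280·11/(t+11)² = 280t/[(t+11)(42+t)] gives 11(42+t) = t(t+11), so t² = 11×42 = 462.
t* = √462 = 21.49 min.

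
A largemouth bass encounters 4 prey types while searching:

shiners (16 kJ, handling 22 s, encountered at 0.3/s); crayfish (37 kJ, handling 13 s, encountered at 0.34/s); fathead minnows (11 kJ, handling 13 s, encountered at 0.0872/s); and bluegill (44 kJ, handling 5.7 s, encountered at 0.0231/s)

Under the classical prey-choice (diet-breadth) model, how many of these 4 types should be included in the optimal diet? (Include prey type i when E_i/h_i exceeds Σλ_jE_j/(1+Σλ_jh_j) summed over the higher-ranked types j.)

Rank by E/h (kJ/s): bluegill 7.72, crayfish 2.85, fathead minnows 0.846, shiners 0.727. Include each in turn until the next type's E/h falls below the running intake rate.
Rate on top 1: 0.8981. crayfish: 2.85 > 0.8981 → include.
Rate on top 2: 2.449. fathead minnows: 0.846 < 2.449 → exclude; stop.
Optimal diet: bluegill, crayfish — 2 of 4 types.

2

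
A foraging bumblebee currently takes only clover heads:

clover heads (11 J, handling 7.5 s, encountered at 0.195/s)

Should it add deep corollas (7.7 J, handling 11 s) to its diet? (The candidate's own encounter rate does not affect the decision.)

No

Current rate: (0.195×11)/(1 + 0.195×7.5) = 0.8711 J/s.
Profitability of deep corollas: 7.7/11 = 0.7 J/s.
0.7 < 0.8711, so adding deep corollas would lower the average — exclude it.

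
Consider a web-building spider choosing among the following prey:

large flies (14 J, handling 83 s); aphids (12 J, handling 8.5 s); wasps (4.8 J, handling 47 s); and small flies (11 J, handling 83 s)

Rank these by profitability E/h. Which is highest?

aphids

Profitability E/h (J/s): large flies = 14/83 = 0.169, aphids = 12/8.5 = 1.41, wasps = 4.8/47 = 0.102, small flies = 11/83 = 0.133.
Ranked: aphids > large flies > small flies > wasps.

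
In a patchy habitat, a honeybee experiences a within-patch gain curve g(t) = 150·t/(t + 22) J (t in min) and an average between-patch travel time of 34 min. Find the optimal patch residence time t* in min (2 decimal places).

Maximise g(t)/(T+t): set derivative to zero → g'(t)(T+t) = g(t).
g'(t) = 150·22/(t + 22)². Setting 150·22/(t+22)² = 150t/[(t+22)(34+t)] gives 22(34+t) = t(t+22), so t² = 22×34 = 748.
t* = √748 = 27.35 min.

27.35 min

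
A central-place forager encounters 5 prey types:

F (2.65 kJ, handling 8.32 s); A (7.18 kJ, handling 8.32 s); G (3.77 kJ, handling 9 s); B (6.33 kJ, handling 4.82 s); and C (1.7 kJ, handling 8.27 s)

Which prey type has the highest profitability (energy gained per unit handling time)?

B

Profitability E/h (kJ/s): F = 2.65/8.32 = 0.319, A = 7.18/8.32 = 0.863, G = 3.77/9 = 0.419, B = 6.33/4.82 = 1.31, C = 1.7/8.27 = 0.206.
Ranked: B > A > G > F > C.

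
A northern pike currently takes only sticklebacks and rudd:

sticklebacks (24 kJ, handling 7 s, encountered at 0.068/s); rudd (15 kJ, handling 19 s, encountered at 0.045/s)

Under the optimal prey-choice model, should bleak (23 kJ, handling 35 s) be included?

No

Intake rate on the current diet: R = (0.068×24 + 0.045×15) / (1 + 0.068×7 + 0.045×19) = 2.307/2.331 = 0.9897 kJ/s.
Profitability of bleak: 23/35 = 0.6571 kJ/s.
0.6571 < 0.9897, so adding bleak would lower the average — exclude it.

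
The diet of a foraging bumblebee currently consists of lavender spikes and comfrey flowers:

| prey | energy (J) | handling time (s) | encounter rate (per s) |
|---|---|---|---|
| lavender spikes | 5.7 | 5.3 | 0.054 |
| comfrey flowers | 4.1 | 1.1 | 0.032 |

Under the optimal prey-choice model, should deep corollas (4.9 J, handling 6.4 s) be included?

Yes

Intake rate on the current diet: R = (0.054×5.7 + 0.032×4.1) / (1 + 0.054×5.3 + 0.032×1.1) = 0.439/1.321 = 0.3322 J/s.
Profitability of deep corollas: 4.9/6.4 = 0.7656 J/s.
Since 0.7656 > R, including deep corollas increases the long-run rate.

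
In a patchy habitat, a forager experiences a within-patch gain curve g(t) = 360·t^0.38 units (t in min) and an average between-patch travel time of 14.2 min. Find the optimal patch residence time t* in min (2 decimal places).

Optimal t* satisfies g'(t*) = g(t*)/(T + t*).
g'(t) = 0.38·360·t^-0.62. Setting 0.38·360·t^-0.62 = 360·t^0.38/(14.2+t) gives 0.38(14.2+t) = t, so 0.62·t = 0.38×14.2.
t* = 0.38×14.2/0.62 = 8.703 min.

8.70 min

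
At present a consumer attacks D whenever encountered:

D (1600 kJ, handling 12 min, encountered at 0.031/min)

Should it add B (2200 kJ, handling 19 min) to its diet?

Yes

Current rate: (0.031×1600)/(1 + 0.031×12) = 36.15 kJ/min.
Profitability of B: 2200/19 = 115.8 kJ/min.
115.8 > 36.15, so adding B raises the average — include it.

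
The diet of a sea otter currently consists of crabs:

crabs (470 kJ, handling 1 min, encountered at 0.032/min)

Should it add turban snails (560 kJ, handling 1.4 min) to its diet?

Intake rate on the current diet: R = (0.032×470) / (1 + 0.032×1) = 15.04/1.032 = 14.57 kJ/min.
Profitability of turban snails: 560/1.4 = 400 kJ/min.
Since 400 > R, including turban snails increases the long-run rate.

Yes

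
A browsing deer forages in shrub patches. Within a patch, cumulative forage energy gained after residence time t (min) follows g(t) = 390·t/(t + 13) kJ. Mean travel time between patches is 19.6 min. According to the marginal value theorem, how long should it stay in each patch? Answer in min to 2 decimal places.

15.96 min

Optimal t* satisfies g'(t*) = g(t*)/(T + t*).
g'(t) = 390·13/(t + 13)². Setting 390·13/(t+13)² = 390t/[(t+13)(19.6+t)] gives 13(19.6+t) = t(t+13), so t² = 13×19.6 = 254.8.
t* = √254.8 = 15.96 min.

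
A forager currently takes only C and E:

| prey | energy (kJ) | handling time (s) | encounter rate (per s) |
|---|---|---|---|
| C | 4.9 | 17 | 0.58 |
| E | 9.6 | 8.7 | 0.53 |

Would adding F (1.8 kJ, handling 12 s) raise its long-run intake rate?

No

On C and E alone, R = ΣλE/(1+Σλh) = 7.93/15.47 = 0.5126 kJ/s.
F: E/h = 1.8/12 = 0.15 kJ/s.
0.15 < 0.5126, so adding F would lower the average — exclude it.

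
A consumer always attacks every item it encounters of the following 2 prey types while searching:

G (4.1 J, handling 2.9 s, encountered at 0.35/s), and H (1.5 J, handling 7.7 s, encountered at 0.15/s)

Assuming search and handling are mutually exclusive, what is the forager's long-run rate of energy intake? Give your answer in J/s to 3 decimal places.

R = Σλ_iE_i / (1 + Σλ_ih_i)
Numerator: 0.35×4.1 + 0.15×1.5 = 1.66
Denominator: 1 + 0.35×2.9 + 0.15×7.7 = 3.17
R = 1.66/3.17 = 0.5237 J/s

0.524 J/s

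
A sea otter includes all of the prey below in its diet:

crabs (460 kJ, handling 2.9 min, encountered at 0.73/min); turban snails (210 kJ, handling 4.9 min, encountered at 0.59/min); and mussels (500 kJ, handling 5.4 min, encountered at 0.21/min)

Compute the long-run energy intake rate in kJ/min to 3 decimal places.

R = (0.73×460 + 0.59×210 + 0.21×500) / (1 + 0.73×2.9 + 0.59×4.9 + 0.21×5.4) = 564.7/7.142 = 79.07 kJ/min.

79.067 kJ/min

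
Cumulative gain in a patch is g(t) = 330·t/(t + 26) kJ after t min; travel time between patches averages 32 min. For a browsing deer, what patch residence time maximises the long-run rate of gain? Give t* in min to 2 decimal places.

By the marginal value theorem, leave when the instantaneous gain rate g'(t) equals the habitat-wide average g(t)/(T + t).
g'(t) = 330·26/(t + 26)². Setting 330·26/(t+26)² = 330t/[(t+26)(32+t)] gives 26(32+t) = t(t+26), so t² = 26×32 = 832.
t* = √832 = 28.84 min.

28.84 min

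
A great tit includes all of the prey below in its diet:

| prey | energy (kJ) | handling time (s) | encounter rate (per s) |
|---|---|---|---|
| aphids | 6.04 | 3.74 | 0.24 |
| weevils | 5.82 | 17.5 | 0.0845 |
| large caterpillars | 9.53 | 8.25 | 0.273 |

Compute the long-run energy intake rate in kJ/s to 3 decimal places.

Energy encountered per unit search time: 0.24×6.04 + 0.0845×5.82 + 0.273×9.53 = 4.543 kJ/s.
Handling time per unit search time: 0.24×3.74 + 0.0845×17.5 + 0.273×8.25 = 4.629.
Rate = 4.543/(1 + 4.629) = 0.8071 kJ/s.

0.807 kJ/s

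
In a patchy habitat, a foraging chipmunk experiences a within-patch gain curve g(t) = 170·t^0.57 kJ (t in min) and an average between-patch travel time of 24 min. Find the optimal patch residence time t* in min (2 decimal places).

31.81 min

By the marginal value theorem, leave when the instantaneous gain rate g'(t) equals the habitat-wide average g(t)/(T + t).
g'(t) = 0.57·170·t^-0.43. Setting 0.57·170·t^-0.43 = 170·t^0.57/(24+t) gives 0.57(24+t) = t, so 0.43·t = 0.57×24.
t* = 0.57×24/0.43 = 31.81 min.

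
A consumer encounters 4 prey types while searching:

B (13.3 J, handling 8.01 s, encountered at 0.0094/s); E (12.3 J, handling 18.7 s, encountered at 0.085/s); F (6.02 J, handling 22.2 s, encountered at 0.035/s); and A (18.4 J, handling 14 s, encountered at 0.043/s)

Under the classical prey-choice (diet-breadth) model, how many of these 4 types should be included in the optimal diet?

Profitabilities (E/h, J/s): B 1.66, A 1.31, E 0.658, F 0.271. Add prey in this order while the next type's profitability exceeds the intake rate on those already taken.
Rate on top 1: 0.1163. A: 1.31 > 0.1163 → include.
Rate on top 2: 0.5462. E: 0.658 > 0.5462 → include.
Rate on top 3: 0.6005. F: 0.271 < 0.6005 → exclude; stop.
Optimal diet: B, A, E — 3 of 4 types.

3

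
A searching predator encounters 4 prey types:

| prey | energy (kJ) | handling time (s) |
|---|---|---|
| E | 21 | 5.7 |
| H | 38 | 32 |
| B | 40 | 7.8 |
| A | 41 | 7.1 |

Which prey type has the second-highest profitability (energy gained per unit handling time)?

B

In descending order of E/h:
A: 41/7.1 = 5.77 kJ/s
B: 40/7.8 = 5.13 kJ/s
E: 21/5.7 = 3.68 kJ/s
H: 38/32 = 1.19 kJ/s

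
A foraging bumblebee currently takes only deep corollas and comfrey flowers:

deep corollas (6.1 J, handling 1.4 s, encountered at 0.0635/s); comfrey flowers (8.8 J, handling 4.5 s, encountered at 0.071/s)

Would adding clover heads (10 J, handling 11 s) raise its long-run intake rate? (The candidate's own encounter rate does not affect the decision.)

Current rate: (0.0635×6.1 + 0.071×8.8)/(1 + 0.0635×1.4 + 0.071×4.5) = 0.7187 J/s.
clover heads: E/h = 10/11 = 0.9091 J/s.
Since 0.9091 > R, including clover heads increases the long-run rate.

Yes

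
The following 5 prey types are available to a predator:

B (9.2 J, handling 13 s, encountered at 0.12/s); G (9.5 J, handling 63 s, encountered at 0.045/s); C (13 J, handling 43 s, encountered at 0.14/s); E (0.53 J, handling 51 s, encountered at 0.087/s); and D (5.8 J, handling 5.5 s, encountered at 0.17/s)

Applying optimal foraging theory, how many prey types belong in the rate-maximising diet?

2

E/h in descending order: D 1.05, B 0.708, C 0.302, G 0.151, E 0.0104 J/s. The optimal diet is the largest prefix of this list for which every included type satisfies E_i/h_i > R on the types above it.
Rate on top 1: 0.5096. B: 0.708 > 0.5096 → include.
Rate on top 2: 0.598. C: 0.302 < 0.598 → exclude; stop.
Optimal diet: D, B — 2 of 5 types.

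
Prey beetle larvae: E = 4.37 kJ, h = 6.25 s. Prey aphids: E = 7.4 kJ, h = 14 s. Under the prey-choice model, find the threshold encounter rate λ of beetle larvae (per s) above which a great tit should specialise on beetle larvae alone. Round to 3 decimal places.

0.496 per s

The zero-one rule: include aphids iff E₂/h₂ > λE₁/(1+λh₁). Equality gives the switch point.
λE₁h₂ = E₂ + λE₂h₁ ⇒ λ = E₂/(E₁h₂ − E₂h₁) = 7.4/(61.18 − 46.25) = 0.4956 per s.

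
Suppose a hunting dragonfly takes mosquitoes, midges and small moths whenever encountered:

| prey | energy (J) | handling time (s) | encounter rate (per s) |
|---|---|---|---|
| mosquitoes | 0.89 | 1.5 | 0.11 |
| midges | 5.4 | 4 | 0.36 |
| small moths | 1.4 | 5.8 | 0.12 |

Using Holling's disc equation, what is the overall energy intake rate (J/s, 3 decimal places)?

Energy encountered per unit search time: 0.11×0.89 + 0.36×5.4 + 0.12×1.4 = 2.21 J/s.
Handling time per unit search time: 0.11×1.5 + 0.36×4 + 0.12×5.8 = 2.301.
Rate = 2.21/(1 + 2.301) = 0.6695 J/s.

0.669 J/s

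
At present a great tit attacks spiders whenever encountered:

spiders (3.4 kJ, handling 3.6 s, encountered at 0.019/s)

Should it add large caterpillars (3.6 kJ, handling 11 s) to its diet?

Yes

Current rate: (0.019×3.4)/(1 + 0.019×3.6) = 0.06046 kJ/s.
Profitability of large caterpillars: 3.6/11 = 0.3273 kJ/s.
0.3273 > 0.06046, so adding large caterpillars raises the average — include it.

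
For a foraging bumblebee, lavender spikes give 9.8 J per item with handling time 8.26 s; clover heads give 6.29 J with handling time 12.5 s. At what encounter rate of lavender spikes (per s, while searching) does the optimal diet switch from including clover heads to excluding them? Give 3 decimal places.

0.089 per s

The zero-one rule: include clover heads iff E₂/h₂ > λE₁/(1+λh₁). Equality gives the switch point.
λE₁h₂ = E₂ + λE₂h₁ ⇒ λ = E₂/(E₁h₂ − E₂h₁) = 6.29/(122.5 − 51.96) = 0.08916 per s.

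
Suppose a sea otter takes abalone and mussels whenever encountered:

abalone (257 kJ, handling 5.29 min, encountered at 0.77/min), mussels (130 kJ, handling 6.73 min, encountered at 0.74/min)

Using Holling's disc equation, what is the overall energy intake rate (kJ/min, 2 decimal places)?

R = (0.77×257 + 0.74×130) / (1 + 0.77×5.29 + 0.74×6.73) = 294.1/10.05 = 29.25 kJ/min.

29.25 kJ/min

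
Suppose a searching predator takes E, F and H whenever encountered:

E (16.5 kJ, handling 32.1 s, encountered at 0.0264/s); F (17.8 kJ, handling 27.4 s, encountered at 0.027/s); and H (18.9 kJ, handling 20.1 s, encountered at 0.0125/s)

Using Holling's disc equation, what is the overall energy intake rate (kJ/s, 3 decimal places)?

0.406 kJ/s

Energy encountered per unit search time: 0.0264×16.5 + 0.027×17.8 + 0.0125×18.9 = 1.152 kJ/s.
Handling time per unit search time: 0.0264×32.1 + 0.027×27.4 + 0.0125×20.1 = 1.838.
Rate = 1.152/(1 + 1.838) = 0.406 kJ/s.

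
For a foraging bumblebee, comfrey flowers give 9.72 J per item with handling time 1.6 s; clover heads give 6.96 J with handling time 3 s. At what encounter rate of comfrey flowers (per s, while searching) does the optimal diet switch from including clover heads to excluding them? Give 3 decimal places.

The zero-one rule: include clover heads iff E₂/h₂ > λE₁/(1+λh₁). Equality gives the switch point.
λE₁h₂ = E₂ + λE₂h₁ ⇒ λ = E₂/(E₁h₂ − E₂h₁) = 6.96/(29.16 − 11.14) = 0.3862 per s.

0.386 per s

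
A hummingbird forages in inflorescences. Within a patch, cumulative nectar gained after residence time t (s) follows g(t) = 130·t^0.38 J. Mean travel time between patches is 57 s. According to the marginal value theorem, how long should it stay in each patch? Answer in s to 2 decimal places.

By the marginal value theorem, leave when the instantaneous gain rate g'(t) equals the habitat-wide average g(t)/(T + t).
g'(t) = 0.38·130·t^-0.62. Setting 0.38·130·t^-0.62 = 130·t^0.38/(57+t) gives 0.38(57+t) = t, so 0.62·t = 0.38×57.
t* = 0.38×57/0.62 = 34.94 s.

34.94 s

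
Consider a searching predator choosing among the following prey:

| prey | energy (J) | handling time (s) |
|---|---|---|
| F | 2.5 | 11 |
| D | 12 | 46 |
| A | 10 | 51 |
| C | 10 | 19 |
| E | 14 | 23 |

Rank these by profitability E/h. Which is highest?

In descending order of E/h:
E: 14/23 = 0.609 J/s
C: 10/19 = 0.526 J/s
D: 12/46 = 0.261 J/s
F: 2.5/11 = 0.227 J/s
A: 10/51 = 0.196 J/s

E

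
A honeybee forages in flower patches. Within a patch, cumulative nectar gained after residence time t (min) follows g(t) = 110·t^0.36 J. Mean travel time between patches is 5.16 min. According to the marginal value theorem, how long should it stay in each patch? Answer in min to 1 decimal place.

Maximise g(t)/(T+t): set derivative to zero → g'(t)(T+t) = g(t).
g'(t) = 0.36·110·t^-0.64. Setting 0.36·110·t^-0.64 = 110·t^0.36/(5.16+t) gives 0.36(5.16+t) = t, so 0.64·t = 0.36×5.16.
t* = 0.36×5.16/0.64 = 2.902 min.

2.9 min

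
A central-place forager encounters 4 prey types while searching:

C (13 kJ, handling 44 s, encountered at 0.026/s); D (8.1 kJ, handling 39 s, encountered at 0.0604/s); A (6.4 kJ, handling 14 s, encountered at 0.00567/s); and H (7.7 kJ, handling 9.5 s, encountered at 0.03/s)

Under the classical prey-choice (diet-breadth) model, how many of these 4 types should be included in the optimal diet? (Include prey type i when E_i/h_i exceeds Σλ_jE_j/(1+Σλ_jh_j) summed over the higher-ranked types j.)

E/h in descending order: H 0.811, A 0.457, C 0.295, D 0.208 kJ/s. The optimal diet is the largest prefix of this list for which every included type satisfies E_i/h_i > R on the types above it.
Rate on top 1: 0.1798. A: 0.457 > 0.1798 → include.
Rate on top 2: 0.1959. C: 0.295 > 0.1959 → include.
Rate on top 3: 0.2413. D: 0.208 < 0.2413 → exclude; stop.
Optimal diet: H, A, C — 3 of 4 types.

3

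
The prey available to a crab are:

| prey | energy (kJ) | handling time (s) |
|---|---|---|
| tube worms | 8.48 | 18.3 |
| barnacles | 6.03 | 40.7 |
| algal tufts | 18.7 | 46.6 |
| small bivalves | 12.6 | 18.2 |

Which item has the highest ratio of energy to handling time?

In descending order of E/h:
small bivalves: 12.6/18.2 = 0.692 kJ/s
tube worms: 8.48/18.3 = 0.463 kJ/s
algal tufts: 18.7/46.6 = 0.401 kJ/s
barnacles: 6.03/40.7 = 0.148 kJ/s

small bivalves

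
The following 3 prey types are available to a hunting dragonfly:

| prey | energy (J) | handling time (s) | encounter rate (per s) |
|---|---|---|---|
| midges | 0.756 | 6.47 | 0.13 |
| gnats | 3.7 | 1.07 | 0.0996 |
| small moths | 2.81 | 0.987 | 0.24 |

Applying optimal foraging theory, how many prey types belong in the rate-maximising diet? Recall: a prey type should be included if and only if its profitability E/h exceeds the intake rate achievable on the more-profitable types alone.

Profitabilities (E/h, J/s): gnats 3.46, small moths 2.85, midges 0.117. Add prey in this order while the next type's profitability exceeds the intake rate on those already taken.
Rate on top 1: 0.333. small moths: 2.85 > 0.333 → include.
Rate on top 2: 0.7763. midges: 0.117 < 0.7763 → exclude; stop.
Optimal diet: gnats, small moths — 2 of 3 types.

2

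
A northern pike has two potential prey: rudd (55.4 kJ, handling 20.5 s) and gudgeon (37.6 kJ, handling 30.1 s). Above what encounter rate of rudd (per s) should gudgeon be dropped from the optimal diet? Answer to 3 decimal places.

At the threshold, the rate on rudd alone equals the profitability of gudgeon: λ·55.4/(1 + λ·20.5) = 37.6/30.1 = 1.249.
Rearranging, λ(55.4 − 1.249×20.5) = 1.249, so λ = 1.249/29.79 = 0.04193 per s.

0.042 per s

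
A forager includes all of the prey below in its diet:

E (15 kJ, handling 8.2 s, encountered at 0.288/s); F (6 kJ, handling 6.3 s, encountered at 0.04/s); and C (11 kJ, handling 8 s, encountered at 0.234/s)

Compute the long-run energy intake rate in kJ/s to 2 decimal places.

Energy encountered per unit search time: 0.288×15 + 0.04×6 + 0.234×11 = 7.134 kJ/s.
Handling time per unit search time: 0.288×8.2 + 0.04×6.3 + 0.234×8 = 4.486.
Rate = 7.134/(1 + 4.486) = 1.3 kJ/s.

1.30 kJ/s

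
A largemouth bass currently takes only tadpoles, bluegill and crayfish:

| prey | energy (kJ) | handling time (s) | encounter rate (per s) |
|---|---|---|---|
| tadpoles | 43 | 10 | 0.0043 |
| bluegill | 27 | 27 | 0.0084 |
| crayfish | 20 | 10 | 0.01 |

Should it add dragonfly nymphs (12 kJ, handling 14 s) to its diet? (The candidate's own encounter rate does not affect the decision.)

Yes

Current rate: (0.0043×43 + 0.0084×27 + 0.01×20)/(1 + 0.0043×10 + 0.0084×27 + 0.01×10) = 0.4466 kJ/s.
dragonfly nymphs: E/h = 12/14 = 0.8571 kJ/s.
Since 0.8571 > R, including dragonfly nymphs increases the long-run rate.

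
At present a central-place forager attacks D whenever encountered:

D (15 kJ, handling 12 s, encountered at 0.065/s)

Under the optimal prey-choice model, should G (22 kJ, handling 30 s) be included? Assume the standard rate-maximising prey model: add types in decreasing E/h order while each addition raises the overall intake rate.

Yes

On D alone, R = ΣλE/(1+Σλh) = 0.975/1.78 = 0.5478 kJ/s.
G: E/h = 22/30 = 0.7333 kJ/s.
Since 0.7333 > R, including G increases the long-run rate.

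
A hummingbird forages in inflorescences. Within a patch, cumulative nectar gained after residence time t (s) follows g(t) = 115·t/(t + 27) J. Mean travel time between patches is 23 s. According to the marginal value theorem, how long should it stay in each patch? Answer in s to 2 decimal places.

By the marginal value theorem, leave when the instantaneous gain rate g'(t) equals the habitat-wide average g(t)/(T + t).
g'(t) = 115·27/(t + 27)². Setting 115·27/(t+27)² = 115t/[(t+27)(23+t)] gives 27(23+t) = t(t+27), so t² = 27×23 = 621.
t* = √621 = 24.92 s.

24.92 s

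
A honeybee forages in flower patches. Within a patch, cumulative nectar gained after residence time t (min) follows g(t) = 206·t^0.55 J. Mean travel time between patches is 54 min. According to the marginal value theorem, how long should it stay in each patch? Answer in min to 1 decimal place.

Optimal t* satisfies g'(t*) = g(t*)/(T + t*).
g'(t) = 0.55·206·t^-0.45. Setting 0.55·206·t^-0.45 = 206·t^0.55/(54+t) gives 0.55(54+t) = t, so 0.45·t = 0.55×54.
t* = 0.55×54/0.45 = 66 min.

66.0 min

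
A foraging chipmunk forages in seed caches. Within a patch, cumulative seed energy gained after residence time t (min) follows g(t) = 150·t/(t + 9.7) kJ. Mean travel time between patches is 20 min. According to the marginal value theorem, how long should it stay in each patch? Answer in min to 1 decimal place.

Maximise g(t)/(T+t): set derivative to zero → g'(t)(T+t) = g(t).
g'(t) = 150·9.7/(t + 9.7)². Setting 150·9.7/(t+9.7)² = 150t/[(t+9.7)(20+t)] gives 9.7(20+t) = t(t+9.7), so t² = 9.7×20 = 194.
t* = √194 = 13.93 min.

13.9 min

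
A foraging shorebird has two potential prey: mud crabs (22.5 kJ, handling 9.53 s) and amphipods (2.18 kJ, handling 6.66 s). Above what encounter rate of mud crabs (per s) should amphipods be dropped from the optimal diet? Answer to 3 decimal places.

Drop amphipods once their profitability E₂/h₂ falls below the rate achievable on mud crabs alone: E₂/h₂ = λE₁/(1 + λh₁).
Solve for λ: λE₁h₂ = E₂(1 + λh₁) → λ(E₁h₂ − E₂h₁) = E₂ → λ = E₂/(E₁h₂ − E₂h₁).
λ = 2.18/(22.5×6.66 − 2.18×9.53) = 2.18/129.1 = 0.01689 per s.

0.017 per s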